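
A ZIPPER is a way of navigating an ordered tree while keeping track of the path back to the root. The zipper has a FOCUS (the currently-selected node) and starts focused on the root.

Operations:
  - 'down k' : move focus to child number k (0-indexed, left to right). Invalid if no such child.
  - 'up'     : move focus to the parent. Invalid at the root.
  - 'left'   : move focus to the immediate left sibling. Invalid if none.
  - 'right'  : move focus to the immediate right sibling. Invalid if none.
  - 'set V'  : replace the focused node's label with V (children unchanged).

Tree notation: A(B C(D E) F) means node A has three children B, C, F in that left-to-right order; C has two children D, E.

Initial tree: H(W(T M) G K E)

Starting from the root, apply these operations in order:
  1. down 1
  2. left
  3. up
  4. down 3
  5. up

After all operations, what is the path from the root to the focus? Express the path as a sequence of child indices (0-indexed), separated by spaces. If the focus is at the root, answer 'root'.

Step 1 (down 1): focus=G path=1 depth=1 children=[] left=['W'] right=['K', 'E'] parent=H
Step 2 (left): focus=W path=0 depth=1 children=['T', 'M'] left=[] right=['G', 'K', 'E'] parent=H
Step 3 (up): focus=H path=root depth=0 children=['W', 'G', 'K', 'E'] (at root)
Step 4 (down 3): focus=E path=3 depth=1 children=[] left=['W', 'G', 'K'] right=[] parent=H
Step 5 (up): focus=H path=root depth=0 children=['W', 'G', 'K', 'E'] (at root)

Answer: root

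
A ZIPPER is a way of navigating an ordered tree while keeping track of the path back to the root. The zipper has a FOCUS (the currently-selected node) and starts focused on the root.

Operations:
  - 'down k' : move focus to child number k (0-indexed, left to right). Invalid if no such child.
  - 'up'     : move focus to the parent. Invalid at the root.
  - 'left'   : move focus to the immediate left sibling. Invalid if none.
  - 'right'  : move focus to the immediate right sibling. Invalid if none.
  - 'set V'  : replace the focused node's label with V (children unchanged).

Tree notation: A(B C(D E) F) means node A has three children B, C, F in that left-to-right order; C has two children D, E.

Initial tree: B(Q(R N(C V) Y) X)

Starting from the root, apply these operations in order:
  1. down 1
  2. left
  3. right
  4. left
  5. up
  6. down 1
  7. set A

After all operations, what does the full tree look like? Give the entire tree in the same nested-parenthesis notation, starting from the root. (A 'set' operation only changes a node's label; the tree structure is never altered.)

Step 1 (down 1): focus=X path=1 depth=1 children=[] left=['Q'] right=[] parent=B
Step 2 (left): focus=Q path=0 depth=1 children=['R', 'N', 'Y'] left=[] right=['X'] parent=B
Step 3 (right): focus=X path=1 depth=1 children=[] left=['Q'] right=[] parent=B
Step 4 (left): focus=Q path=0 depth=1 children=['R', 'N', 'Y'] left=[] right=['X'] parent=B
Step 5 (up): focus=B path=root depth=0 children=['Q', 'X'] (at root)
Step 6 (down 1): focus=X path=1 depth=1 children=[] left=['Q'] right=[] parent=B
Step 7 (set A): focus=A path=1 depth=1 children=[] left=['Q'] right=[] parent=B

Answer: B(Q(R N(C V) Y) A)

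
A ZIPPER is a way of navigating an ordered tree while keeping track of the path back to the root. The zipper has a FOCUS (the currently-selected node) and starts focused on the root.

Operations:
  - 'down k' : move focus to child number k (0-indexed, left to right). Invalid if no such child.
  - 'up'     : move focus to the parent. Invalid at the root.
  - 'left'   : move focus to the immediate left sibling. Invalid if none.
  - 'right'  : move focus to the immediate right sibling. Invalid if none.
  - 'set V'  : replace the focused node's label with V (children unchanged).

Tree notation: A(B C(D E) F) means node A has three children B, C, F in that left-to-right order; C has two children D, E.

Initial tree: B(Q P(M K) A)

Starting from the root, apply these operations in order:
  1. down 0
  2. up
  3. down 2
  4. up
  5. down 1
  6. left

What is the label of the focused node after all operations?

Step 1 (down 0): focus=Q path=0 depth=1 children=[] left=[] right=['P', 'A'] parent=B
Step 2 (up): focus=B path=root depth=0 children=['Q', 'P', 'A'] (at root)
Step 3 (down 2): focus=A path=2 depth=1 children=[] left=['Q', 'P'] right=[] parent=B
Step 4 (up): focus=B path=root depth=0 children=['Q', 'P', 'A'] (at root)
Step 5 (down 1): focus=P path=1 depth=1 children=['M', 'K'] left=['Q'] right=['A'] parent=B
Step 6 (left): focus=Q path=0 depth=1 children=[] left=[] right=['P', 'A'] parent=B

Answer: Q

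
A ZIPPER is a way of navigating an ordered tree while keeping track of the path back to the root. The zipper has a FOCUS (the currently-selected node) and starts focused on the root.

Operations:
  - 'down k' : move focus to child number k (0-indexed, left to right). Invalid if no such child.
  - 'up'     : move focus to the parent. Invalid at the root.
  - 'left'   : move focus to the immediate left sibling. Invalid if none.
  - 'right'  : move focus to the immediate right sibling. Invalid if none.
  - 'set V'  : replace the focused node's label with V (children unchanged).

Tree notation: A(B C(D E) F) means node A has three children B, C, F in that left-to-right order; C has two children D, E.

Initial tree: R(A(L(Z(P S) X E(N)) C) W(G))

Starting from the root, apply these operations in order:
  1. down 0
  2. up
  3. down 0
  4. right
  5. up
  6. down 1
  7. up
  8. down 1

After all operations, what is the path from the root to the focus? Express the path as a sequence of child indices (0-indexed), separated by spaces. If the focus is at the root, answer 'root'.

Step 1 (down 0): focus=A path=0 depth=1 children=['L', 'C'] left=[] right=['W'] parent=R
Step 2 (up): focus=R path=root depth=0 children=['A', 'W'] (at root)
Step 3 (down 0): focus=A path=0 depth=1 children=['L', 'C'] left=[] right=['W'] parent=R
Step 4 (right): focus=W path=1 depth=1 children=['G'] left=['A'] right=[] parent=R
Step 5 (up): focus=R path=root depth=0 children=['A', 'W'] (at root)
Step 6 (down 1): focus=W path=1 depth=1 children=['G'] left=['A'] right=[] parent=R
Step 7 (up): focus=R path=root depth=0 children=['A', 'W'] (at root)
Step 8 (down 1): focus=W path=1 depth=1 children=['G'] left=['A'] right=[] parent=R

Answer: 1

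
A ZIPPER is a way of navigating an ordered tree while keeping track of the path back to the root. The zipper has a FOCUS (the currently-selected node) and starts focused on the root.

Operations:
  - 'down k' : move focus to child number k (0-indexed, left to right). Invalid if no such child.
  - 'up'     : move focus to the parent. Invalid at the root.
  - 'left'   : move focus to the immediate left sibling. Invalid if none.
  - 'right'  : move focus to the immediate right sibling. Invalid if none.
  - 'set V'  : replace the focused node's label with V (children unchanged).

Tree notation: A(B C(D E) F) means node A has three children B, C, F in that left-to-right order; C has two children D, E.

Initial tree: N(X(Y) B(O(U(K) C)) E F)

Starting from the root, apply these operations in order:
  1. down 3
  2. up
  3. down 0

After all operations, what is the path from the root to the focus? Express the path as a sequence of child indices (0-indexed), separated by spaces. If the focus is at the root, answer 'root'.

Answer: 0

Derivation:
Step 1 (down 3): focus=F path=3 depth=1 children=[] left=['X', 'B', 'E'] right=[] parent=N
Step 2 (up): focus=N path=root depth=0 children=['X', 'B', 'E', 'F'] (at root)
Step 3 (down 0): focus=X path=0 depth=1 children=['Y'] left=[] right=['B', 'E', 'F'] parent=N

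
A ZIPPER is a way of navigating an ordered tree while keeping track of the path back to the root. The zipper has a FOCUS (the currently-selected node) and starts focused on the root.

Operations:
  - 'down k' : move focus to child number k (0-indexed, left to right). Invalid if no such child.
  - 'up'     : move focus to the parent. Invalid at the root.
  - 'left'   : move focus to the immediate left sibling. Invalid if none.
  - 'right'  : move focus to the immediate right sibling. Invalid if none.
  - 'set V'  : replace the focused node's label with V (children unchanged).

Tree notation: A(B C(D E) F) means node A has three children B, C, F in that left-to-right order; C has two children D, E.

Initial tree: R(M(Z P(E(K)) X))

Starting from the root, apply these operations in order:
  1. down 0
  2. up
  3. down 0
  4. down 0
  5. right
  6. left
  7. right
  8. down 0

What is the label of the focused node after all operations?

Answer: E

Derivation:
Step 1 (down 0): focus=M path=0 depth=1 children=['Z', 'P', 'X'] left=[] right=[] parent=R
Step 2 (up): focus=R path=root depth=0 children=['M'] (at root)
Step 3 (down 0): focus=M path=0 depth=1 children=['Z', 'P', 'X'] left=[] right=[] parent=R
Step 4 (down 0): focus=Z path=0/0 depth=2 children=[] left=[] right=['P', 'X'] parent=M
Step 5 (right): focus=P path=0/1 depth=2 children=['E'] left=['Z'] right=['X'] parent=M
Step 6 (left): focus=Z path=0/0 depth=2 children=[] left=[] right=['P', 'X'] parent=M
Step 7 (right): focus=P path=0/1 depth=2 children=['E'] left=['Z'] right=['X'] parent=M
Step 8 (down 0): focus=E path=0/1/0 depth=3 children=['K'] left=[] right=[] parent=P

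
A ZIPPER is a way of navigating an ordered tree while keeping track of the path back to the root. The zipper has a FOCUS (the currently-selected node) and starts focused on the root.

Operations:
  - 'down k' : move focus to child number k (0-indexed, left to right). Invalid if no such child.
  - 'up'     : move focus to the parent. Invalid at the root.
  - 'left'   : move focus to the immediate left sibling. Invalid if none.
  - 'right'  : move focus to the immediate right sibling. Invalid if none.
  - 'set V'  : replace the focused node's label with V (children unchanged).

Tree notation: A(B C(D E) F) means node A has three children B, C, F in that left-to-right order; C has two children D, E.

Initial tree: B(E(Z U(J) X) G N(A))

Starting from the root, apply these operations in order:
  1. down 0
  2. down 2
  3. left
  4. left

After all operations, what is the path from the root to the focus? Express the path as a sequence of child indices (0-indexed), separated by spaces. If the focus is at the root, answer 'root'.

Answer: 0 0

Derivation:
Step 1 (down 0): focus=E path=0 depth=1 children=['Z', 'U', 'X'] left=[] right=['G', 'N'] parent=B
Step 2 (down 2): focus=X path=0/2 depth=2 children=[] left=['Z', 'U'] right=[] parent=E
Step 3 (left): focus=U path=0/1 depth=2 children=['J'] left=['Z'] right=['X'] parent=E
Step 4 (left): focus=Z path=0/0 depth=2 children=[] left=[] right=['U', 'X'] parent=E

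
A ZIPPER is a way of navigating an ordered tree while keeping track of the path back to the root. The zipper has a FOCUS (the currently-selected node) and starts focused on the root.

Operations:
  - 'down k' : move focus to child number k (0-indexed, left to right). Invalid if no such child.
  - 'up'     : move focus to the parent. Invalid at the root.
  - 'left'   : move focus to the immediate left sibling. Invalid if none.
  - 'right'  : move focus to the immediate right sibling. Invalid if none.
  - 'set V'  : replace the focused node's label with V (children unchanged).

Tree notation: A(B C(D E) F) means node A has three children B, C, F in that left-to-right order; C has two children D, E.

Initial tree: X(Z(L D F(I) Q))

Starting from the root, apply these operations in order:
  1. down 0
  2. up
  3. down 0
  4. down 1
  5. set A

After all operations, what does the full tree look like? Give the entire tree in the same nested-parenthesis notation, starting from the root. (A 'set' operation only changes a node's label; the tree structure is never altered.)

Answer: X(Z(L A F(I) Q))

Derivation:
Step 1 (down 0): focus=Z path=0 depth=1 children=['L', 'D', 'F', 'Q'] left=[] right=[] parent=X
Step 2 (up): focus=X path=root depth=0 children=['Z'] (at root)
Step 3 (down 0): focus=Z path=0 depth=1 children=['L', 'D', 'F', 'Q'] left=[] right=[] parent=X
Step 4 (down 1): focus=D path=0/1 depth=2 children=[] left=['L'] right=['F', 'Q'] parent=Z
Step 5 (set A): focus=A path=0/1 depth=2 children=[] left=['L'] right=['F', 'Q'] parent=Z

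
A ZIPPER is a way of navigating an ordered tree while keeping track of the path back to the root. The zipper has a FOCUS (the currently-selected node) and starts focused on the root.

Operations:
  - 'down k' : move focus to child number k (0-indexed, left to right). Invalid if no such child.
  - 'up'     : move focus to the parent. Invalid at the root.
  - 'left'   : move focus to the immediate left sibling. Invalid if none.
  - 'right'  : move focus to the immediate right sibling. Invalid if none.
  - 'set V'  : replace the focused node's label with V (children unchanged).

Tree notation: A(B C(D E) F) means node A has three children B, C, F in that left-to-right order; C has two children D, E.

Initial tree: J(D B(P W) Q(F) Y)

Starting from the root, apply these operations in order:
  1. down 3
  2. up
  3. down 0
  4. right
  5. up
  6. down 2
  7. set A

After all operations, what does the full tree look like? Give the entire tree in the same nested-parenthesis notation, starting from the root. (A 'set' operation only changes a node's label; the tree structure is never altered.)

Step 1 (down 3): focus=Y path=3 depth=1 children=[] left=['D', 'B', 'Q'] right=[] parent=J
Step 2 (up): focus=J path=root depth=0 children=['D', 'B', 'Q', 'Y'] (at root)
Step 3 (down 0): focus=D path=0 depth=1 children=[] left=[] right=['B', 'Q', 'Y'] parent=J
Step 4 (right): focus=B path=1 depth=1 children=['P', 'W'] left=['D'] right=['Q', 'Y'] parent=J
Step 5 (up): focus=J path=root depth=0 children=['D', 'B', 'Q', 'Y'] (at root)
Step 6 (down 2): focus=Q path=2 depth=1 children=['F'] left=['D', 'B'] right=['Y'] parent=J
Step 7 (set A): focus=A path=2 depth=1 children=['F'] left=['D', 'B'] right=['Y'] parent=J

Answer: J(D B(P W) A(F) Y)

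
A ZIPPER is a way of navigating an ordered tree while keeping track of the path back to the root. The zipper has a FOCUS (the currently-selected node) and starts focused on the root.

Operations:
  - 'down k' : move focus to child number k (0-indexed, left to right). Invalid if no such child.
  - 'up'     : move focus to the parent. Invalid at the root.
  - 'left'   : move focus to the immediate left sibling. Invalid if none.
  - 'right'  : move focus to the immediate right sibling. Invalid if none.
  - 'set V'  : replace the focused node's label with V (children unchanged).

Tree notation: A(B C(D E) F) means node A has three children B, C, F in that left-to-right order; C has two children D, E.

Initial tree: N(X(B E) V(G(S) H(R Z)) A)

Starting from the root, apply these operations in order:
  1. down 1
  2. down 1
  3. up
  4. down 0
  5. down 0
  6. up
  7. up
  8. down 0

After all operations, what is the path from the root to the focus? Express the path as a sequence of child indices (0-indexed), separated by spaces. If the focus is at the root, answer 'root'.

Step 1 (down 1): focus=V path=1 depth=1 children=['G', 'H'] left=['X'] right=['A'] parent=N
Step 2 (down 1): focus=H path=1/1 depth=2 children=['R', 'Z'] left=['G'] right=[] parent=V
Step 3 (up): focus=V path=1 depth=1 children=['G', 'H'] left=['X'] right=['A'] parent=N
Step 4 (down 0): focus=G path=1/0 depth=2 children=['S'] left=[] right=['H'] parent=V
Step 5 (down 0): focus=S path=1/0/0 depth=3 children=[] left=[] right=[] parent=G
Step 6 (up): focus=G path=1/0 depth=2 children=['S'] left=[] right=['H'] parent=V
Step 7 (up): focus=V path=1 depth=1 children=['G', 'H'] left=['X'] right=['A'] parent=N
Step 8 (down 0): focus=G path=1/0 depth=2 children=['S'] left=[] right=['H'] parent=V

Answer: 1 0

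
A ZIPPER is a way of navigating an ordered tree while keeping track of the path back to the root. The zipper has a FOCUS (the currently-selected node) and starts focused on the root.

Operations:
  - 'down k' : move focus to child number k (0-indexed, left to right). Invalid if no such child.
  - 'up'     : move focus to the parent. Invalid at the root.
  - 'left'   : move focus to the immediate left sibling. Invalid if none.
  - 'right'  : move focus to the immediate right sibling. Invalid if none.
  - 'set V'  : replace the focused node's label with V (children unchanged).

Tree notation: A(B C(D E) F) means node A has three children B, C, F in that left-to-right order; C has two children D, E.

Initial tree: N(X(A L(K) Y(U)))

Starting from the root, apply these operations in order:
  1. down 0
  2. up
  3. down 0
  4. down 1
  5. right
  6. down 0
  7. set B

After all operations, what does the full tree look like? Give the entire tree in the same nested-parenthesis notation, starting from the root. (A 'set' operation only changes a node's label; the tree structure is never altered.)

Answer: N(X(A L(K) Y(B)))

Derivation:
Step 1 (down 0): focus=X path=0 depth=1 children=['A', 'L', 'Y'] left=[] right=[] parent=N
Step 2 (up): focus=N path=root depth=0 children=['X'] (at root)
Step 3 (down 0): focus=X path=0 depth=1 children=['A', 'L', 'Y'] left=[] right=[] parent=N
Step 4 (down 1): focus=L path=0/1 depth=2 children=['K'] left=['A'] right=['Y'] parent=X
Step 5 (right): focus=Y path=0/2 depth=2 children=['U'] left=['A', 'L'] right=[] parent=X
Step 6 (down 0): focus=U path=0/2/0 depth=3 children=[] left=[] right=[] parent=Y
Step 7 (set B): focus=B path=0/2/0 depth=3 children=[] left=[] right=[] parent=Y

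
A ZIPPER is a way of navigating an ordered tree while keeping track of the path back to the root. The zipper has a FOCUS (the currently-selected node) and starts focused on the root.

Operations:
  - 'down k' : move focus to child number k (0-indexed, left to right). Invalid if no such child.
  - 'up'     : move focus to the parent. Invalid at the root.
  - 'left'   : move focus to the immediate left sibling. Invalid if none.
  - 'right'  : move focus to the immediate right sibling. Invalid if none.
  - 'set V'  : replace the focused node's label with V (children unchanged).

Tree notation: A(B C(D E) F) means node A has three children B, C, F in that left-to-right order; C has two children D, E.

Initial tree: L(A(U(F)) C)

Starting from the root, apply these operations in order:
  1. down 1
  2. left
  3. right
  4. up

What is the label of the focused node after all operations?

Answer: L

Derivation:
Step 1 (down 1): focus=C path=1 depth=1 children=[] left=['A'] right=[] parent=L
Step 2 (left): focus=A path=0 depth=1 children=['U'] left=[] right=['C'] parent=L
Step 3 (right): focus=C path=1 depth=1 children=[] left=['A'] right=[] parent=L
Step 4 (up): focus=L path=root depth=0 children=['A', 'C'] (at root)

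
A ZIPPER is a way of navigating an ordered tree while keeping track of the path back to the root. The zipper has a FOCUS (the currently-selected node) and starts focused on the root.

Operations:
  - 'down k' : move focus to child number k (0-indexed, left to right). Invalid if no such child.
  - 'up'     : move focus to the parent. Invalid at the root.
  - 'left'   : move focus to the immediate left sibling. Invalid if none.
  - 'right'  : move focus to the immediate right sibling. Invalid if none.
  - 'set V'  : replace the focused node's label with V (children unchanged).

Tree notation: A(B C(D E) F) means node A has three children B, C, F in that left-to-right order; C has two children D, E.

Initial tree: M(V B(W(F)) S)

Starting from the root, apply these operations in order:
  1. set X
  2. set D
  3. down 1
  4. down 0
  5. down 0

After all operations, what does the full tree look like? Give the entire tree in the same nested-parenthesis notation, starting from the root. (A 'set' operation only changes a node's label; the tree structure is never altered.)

Answer: D(V B(W(F)) S)

Derivation:
Step 1 (set X): focus=X path=root depth=0 children=['V', 'B', 'S'] (at root)
Step 2 (set D): focus=D path=root depth=0 children=['V', 'B', 'S'] (at root)
Step 3 (down 1): focus=B path=1 depth=1 children=['W'] left=['V'] right=['S'] parent=D
Step 4 (down 0): focus=W path=1/0 depth=2 children=['F'] left=[] right=[] parent=B
Step 5 (down 0): focus=F path=1/0/0 depth=3 children=[] left=[] right=[] parent=W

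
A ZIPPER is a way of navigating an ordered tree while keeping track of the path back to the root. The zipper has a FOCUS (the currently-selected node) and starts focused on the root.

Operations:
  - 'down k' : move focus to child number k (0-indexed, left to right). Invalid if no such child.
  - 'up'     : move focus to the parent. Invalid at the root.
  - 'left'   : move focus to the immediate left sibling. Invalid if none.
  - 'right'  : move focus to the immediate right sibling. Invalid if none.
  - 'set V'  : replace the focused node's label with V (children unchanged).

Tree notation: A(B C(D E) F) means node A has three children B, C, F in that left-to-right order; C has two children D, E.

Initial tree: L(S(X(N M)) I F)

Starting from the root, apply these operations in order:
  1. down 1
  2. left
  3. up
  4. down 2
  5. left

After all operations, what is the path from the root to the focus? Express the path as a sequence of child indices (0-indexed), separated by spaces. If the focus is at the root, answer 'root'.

Answer: 1

Derivation:
Step 1 (down 1): focus=I path=1 depth=1 children=[] left=['S'] right=['F'] parent=L
Step 2 (left): focus=S path=0 depth=1 children=['X'] left=[] right=['I', 'F'] parent=L
Step 3 (up): focus=L path=root depth=0 children=['S', 'I', 'F'] (at root)
Step 4 (down 2): focus=F path=2 depth=1 children=[] left=['S', 'I'] right=[] parent=L
Step 5 (left): focus=I path=1 depth=1 children=[] left=['S'] right=['F'] parent=L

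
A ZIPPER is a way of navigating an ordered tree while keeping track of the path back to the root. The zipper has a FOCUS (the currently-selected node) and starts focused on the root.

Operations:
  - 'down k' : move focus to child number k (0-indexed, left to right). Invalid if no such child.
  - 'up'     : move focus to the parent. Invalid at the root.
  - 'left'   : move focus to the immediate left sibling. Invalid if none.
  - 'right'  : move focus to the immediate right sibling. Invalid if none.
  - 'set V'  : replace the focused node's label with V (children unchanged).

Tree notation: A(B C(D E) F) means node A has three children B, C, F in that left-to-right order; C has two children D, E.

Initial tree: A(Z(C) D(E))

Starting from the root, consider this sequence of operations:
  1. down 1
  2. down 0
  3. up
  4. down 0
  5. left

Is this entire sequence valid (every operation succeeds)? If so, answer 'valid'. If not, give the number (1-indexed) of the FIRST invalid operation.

Answer: 5

Derivation:
Step 1 (down 1): focus=D path=1 depth=1 children=['E'] left=['Z'] right=[] parent=A
Step 2 (down 0): focus=E path=1/0 depth=2 children=[] left=[] right=[] parent=D
Step 3 (up): focus=D path=1 depth=1 children=['E'] left=['Z'] right=[] parent=A
Step 4 (down 0): focus=E path=1/0 depth=2 children=[] left=[] right=[] parent=D
Step 5 (left): INVALID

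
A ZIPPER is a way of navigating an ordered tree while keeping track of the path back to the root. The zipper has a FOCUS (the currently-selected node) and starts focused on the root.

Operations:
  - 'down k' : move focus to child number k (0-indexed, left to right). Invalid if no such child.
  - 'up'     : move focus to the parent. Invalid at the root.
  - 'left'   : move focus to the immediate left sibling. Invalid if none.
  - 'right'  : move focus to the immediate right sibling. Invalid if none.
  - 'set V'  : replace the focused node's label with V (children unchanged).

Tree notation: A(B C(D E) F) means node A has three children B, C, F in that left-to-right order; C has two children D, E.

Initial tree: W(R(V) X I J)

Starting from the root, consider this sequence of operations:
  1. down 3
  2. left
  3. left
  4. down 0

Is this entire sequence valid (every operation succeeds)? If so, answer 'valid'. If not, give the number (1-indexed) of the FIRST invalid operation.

Step 1 (down 3): focus=J path=3 depth=1 children=[] left=['R', 'X', 'I'] right=[] parent=W
Step 2 (left): focus=I path=2 depth=1 children=[] left=['R', 'X'] right=['J'] parent=W
Step 3 (left): focus=X path=1 depth=1 children=[] left=['R'] right=['I', 'J'] parent=W
Step 4 (down 0): INVALID

Answer: 4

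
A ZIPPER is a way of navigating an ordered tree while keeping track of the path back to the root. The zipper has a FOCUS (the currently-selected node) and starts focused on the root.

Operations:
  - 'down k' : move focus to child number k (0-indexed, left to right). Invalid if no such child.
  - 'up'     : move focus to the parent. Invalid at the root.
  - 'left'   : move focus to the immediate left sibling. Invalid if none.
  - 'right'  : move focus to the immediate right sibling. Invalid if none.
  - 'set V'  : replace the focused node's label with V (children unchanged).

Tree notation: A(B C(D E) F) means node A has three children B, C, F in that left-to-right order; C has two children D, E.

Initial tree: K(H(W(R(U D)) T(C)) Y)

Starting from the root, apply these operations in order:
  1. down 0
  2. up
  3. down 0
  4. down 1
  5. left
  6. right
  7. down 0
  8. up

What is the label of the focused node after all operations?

Answer: T

Derivation:
Step 1 (down 0): focus=H path=0 depth=1 children=['W', 'T'] left=[] right=['Y'] parent=K
Step 2 (up): focus=K path=root depth=0 children=['H', 'Y'] (at root)
Step 3 (down 0): focus=H path=0 depth=1 children=['W', 'T'] left=[] right=['Y'] parent=K
Step 4 (down 1): focus=T path=0/1 depth=2 children=['C'] left=['W'] right=[] parent=H
Step 5 (left): focus=W path=0/0 depth=2 children=['R'] left=[] right=['T'] parent=H
Step 6 (right): focus=T path=0/1 depth=2 children=['C'] left=['W'] right=[] parent=H
Step 7 (down 0): focus=C path=0/1/0 depth=3 children=[] left=[] right=[] parent=T
Step 8 (up): focus=T path=0/1 depth=2 children=['C'] left=['W'] right=[] parent=H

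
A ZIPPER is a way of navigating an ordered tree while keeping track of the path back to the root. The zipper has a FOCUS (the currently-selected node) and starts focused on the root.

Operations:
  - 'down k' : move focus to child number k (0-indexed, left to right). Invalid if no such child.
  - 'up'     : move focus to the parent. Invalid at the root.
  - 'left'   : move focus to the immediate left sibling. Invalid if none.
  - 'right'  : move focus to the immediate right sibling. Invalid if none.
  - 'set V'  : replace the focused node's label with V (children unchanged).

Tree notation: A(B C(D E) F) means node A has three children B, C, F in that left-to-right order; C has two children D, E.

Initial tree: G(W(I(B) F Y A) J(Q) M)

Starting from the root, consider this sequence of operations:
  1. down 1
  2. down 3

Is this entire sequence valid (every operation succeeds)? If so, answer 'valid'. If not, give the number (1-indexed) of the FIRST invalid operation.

Answer: 2

Derivation:
Step 1 (down 1): focus=J path=1 depth=1 children=['Q'] left=['W'] right=['M'] parent=G
Step 2 (down 3): INVALID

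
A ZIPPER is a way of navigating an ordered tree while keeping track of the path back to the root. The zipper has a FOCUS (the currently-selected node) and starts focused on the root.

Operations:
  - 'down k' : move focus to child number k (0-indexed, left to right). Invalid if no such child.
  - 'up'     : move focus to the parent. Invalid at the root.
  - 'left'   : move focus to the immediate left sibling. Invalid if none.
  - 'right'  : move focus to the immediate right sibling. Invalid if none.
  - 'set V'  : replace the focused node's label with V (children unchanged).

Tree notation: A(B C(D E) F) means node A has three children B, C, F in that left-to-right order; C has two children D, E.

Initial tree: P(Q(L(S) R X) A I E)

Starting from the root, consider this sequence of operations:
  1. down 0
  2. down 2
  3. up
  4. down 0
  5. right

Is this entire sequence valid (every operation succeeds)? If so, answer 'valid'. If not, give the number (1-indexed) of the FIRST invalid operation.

Answer: valid

Derivation:
Step 1 (down 0): focus=Q path=0 depth=1 children=['L', 'R', 'X'] left=[] right=['A', 'I', 'E'] parent=P
Step 2 (down 2): focus=X path=0/2 depth=2 children=[] left=['L', 'R'] right=[] parent=Q
Step 3 (up): focus=Q path=0 depth=1 children=['L', 'R', 'X'] left=[] right=['A', 'I', 'E'] parent=P
Step 4 (down 0): focus=L path=0/0 depth=2 children=['S'] left=[] right=['R', 'X'] parent=Q
Step 5 (right): focus=R path=0/1 depth=2 children=[] left=['L'] right=['X'] parent=Q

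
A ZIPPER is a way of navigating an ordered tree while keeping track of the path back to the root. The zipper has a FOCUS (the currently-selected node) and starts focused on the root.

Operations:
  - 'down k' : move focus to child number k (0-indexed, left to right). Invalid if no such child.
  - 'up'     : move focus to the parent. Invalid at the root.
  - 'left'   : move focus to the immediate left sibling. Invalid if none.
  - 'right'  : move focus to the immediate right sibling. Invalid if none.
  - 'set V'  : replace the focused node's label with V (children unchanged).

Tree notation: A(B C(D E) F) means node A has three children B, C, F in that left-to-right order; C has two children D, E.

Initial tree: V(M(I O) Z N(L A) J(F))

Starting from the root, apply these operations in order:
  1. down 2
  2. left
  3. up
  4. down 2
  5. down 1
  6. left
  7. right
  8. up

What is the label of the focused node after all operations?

Answer: N

Derivation:
Step 1 (down 2): focus=N path=2 depth=1 children=['L', 'A'] left=['M', 'Z'] right=['J'] parent=V
Step 2 (left): focus=Z path=1 depth=1 children=[] left=['M'] right=['N', 'J'] parent=V
Step 3 (up): focus=V path=root depth=0 children=['M', 'Z', 'N', 'J'] (at root)
Step 4 (down 2): focus=N path=2 depth=1 children=['L', 'A'] left=['M', 'Z'] right=['J'] parent=V
Step 5 (down 1): focus=A path=2/1 depth=2 children=[] left=['L'] right=[] parent=N
Step 6 (left): focus=L path=2/0 depth=2 children=[] left=[] right=['A'] parent=N
Step 7 (right): focus=A path=2/1 depth=2 children=[] left=['L'] right=[] parent=N
Step 8 (up): focus=N path=2 depth=1 children=['L', 'A'] left=['M', 'Z'] right=['J'] parent=V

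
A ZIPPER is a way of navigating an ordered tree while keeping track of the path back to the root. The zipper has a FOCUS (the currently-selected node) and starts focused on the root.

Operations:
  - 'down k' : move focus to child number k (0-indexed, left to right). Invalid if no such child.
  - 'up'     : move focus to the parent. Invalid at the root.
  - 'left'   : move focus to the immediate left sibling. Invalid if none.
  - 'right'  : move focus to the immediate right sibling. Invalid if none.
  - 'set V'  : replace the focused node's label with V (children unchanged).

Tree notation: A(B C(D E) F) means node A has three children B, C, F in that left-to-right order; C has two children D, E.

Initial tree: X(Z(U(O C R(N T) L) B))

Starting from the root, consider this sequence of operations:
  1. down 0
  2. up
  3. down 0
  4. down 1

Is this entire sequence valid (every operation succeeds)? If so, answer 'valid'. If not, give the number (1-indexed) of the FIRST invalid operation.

Step 1 (down 0): focus=Z path=0 depth=1 children=['U', 'B'] left=[] right=[] parent=X
Step 2 (up): focus=X path=root depth=0 children=['Z'] (at root)
Step 3 (down 0): focus=Z path=0 depth=1 children=['U', 'B'] left=[] right=[] parent=X
Step 4 (down 1): focus=B path=0/1 depth=2 children=[] left=['U'] right=[] parent=Z

Answer: valid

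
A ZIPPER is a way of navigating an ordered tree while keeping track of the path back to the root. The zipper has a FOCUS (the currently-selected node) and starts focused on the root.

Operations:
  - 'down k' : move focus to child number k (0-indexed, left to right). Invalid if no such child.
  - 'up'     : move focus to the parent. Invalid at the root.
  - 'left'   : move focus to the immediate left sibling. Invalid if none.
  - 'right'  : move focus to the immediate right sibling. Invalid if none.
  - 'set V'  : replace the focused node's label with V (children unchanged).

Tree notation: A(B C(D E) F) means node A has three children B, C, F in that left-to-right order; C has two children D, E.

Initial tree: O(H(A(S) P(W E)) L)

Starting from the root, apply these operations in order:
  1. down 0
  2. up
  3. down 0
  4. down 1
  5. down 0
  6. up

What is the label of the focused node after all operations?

Step 1 (down 0): focus=H path=0 depth=1 children=['A', 'P'] left=[] right=['L'] parent=O
Step 2 (up): focus=O path=root depth=0 children=['H', 'L'] (at root)
Step 3 (down 0): focus=H path=0 depth=1 children=['A', 'P'] left=[] right=['L'] parent=O
Step 4 (down 1): focus=P path=0/1 depth=2 children=['W', 'E'] left=['A'] right=[] parent=H
Step 5 (down 0): focus=W path=0/1/0 depth=3 children=[] left=[] right=['E'] parent=P
Step 6 (up): focus=P path=0/1 depth=2 children=['W', 'E'] left=['A'] right=[] parent=H

Answer: P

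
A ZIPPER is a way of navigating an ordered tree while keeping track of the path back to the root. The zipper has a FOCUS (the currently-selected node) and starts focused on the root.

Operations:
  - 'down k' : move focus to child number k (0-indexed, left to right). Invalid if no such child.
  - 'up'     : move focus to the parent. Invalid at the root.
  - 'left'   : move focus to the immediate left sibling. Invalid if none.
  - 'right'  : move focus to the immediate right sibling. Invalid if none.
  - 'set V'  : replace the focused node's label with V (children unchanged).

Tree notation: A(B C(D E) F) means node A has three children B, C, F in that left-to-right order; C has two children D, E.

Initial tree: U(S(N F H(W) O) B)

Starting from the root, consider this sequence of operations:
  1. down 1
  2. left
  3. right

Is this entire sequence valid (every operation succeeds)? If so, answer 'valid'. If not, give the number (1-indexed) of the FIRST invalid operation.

Step 1 (down 1): focus=B path=1 depth=1 children=[] left=['S'] right=[] parent=U
Step 2 (left): focus=S path=0 depth=1 children=['N', 'F', 'H', 'O'] left=[] right=['B'] parent=U
Step 3 (right): focus=B path=1 depth=1 children=[] left=['S'] right=[] parent=U

Answer: valid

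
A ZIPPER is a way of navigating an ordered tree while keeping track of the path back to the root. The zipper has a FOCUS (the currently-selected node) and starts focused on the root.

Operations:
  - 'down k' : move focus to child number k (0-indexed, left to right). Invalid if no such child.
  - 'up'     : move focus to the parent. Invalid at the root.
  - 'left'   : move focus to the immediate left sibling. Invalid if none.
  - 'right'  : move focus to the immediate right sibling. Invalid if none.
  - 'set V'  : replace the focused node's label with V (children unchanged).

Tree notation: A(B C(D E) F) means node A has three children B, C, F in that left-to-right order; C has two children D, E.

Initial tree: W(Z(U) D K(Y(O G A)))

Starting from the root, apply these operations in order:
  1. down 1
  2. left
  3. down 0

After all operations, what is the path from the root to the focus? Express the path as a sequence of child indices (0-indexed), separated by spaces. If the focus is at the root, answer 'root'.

Answer: 0 0

Derivation:
Step 1 (down 1): focus=D path=1 depth=1 children=[] left=['Z'] right=['K'] parent=W
Step 2 (left): focus=Z path=0 depth=1 children=['U'] left=[] right=['D', 'K'] parent=W
Step 3 (down 0): focus=U path=0/0 depth=2 children=[] left=[] right=[] parent=Z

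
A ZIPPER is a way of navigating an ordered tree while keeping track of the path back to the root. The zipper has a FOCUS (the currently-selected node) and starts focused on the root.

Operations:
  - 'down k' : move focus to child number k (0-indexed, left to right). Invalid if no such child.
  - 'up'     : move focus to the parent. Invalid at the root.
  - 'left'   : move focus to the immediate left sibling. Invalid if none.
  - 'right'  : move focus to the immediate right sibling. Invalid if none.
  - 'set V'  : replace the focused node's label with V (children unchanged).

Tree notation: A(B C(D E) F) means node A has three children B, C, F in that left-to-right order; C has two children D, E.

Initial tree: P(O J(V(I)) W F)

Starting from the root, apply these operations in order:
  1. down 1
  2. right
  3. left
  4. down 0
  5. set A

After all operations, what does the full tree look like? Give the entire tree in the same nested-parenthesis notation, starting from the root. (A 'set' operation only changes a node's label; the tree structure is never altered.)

Answer: P(O J(A(I)) W F)

Derivation:
Step 1 (down 1): focus=J path=1 depth=1 children=['V'] left=['O'] right=['W', 'F'] parent=P
Step 2 (right): focus=W path=2 depth=1 children=[] left=['O', 'J'] right=['F'] parent=P
Step 3 (left): focus=J path=1 depth=1 children=['V'] left=['O'] right=['W', 'F'] parent=P
Step 4 (down 0): focus=V path=1/0 depth=2 children=['I'] left=[] right=[] parent=J
Step 5 (set A): focus=A path=1/0 depth=2 children=['I'] left=[] right=[] parent=J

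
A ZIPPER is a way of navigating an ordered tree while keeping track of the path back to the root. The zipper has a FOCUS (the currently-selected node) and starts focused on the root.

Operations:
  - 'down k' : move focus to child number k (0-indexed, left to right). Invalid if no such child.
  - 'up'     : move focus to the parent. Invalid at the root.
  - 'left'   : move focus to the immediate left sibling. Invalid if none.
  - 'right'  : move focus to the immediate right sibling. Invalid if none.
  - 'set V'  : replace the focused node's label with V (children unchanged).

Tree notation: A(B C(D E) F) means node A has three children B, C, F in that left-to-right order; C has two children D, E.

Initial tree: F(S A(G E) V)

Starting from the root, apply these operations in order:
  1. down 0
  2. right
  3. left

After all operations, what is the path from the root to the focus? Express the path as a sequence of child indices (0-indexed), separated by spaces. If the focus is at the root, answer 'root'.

Answer: 0

Derivation:
Step 1 (down 0): focus=S path=0 depth=1 children=[] left=[] right=['A', 'V'] parent=F
Step 2 (right): focus=A path=1 depth=1 children=['G', 'E'] left=['S'] right=['V'] parent=F
Step 3 (left): focus=S path=0 depth=1 children=[] left=[] right=['A', 'V'] parent=F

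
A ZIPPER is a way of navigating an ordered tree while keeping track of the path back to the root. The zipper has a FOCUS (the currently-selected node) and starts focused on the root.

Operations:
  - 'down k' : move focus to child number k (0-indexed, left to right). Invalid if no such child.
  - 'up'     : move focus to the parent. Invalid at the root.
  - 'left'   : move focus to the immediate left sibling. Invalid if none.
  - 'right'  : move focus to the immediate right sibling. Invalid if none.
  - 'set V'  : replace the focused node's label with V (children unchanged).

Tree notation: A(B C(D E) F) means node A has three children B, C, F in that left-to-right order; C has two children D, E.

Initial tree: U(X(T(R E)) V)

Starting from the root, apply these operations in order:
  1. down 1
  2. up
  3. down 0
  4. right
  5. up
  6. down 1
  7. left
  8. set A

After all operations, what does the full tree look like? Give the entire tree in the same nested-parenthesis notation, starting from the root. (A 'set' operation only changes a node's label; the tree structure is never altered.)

Step 1 (down 1): focus=V path=1 depth=1 children=[] left=['X'] right=[] parent=U
Step 2 (up): focus=U path=root depth=0 children=['X', 'V'] (at root)
Step 3 (down 0): focus=X path=0 depth=1 children=['T'] left=[] right=['V'] parent=U
Step 4 (right): focus=V path=1 depth=1 children=[] left=['X'] right=[] parent=U
Step 5 (up): focus=U path=root depth=0 children=['X', 'V'] (at root)
Step 6 (down 1): focus=V path=1 depth=1 children=[] left=['X'] right=[] parent=U
Step 7 (left): focus=X path=0 depth=1 children=['T'] left=[] right=['V'] parent=U
Step 8 (set A): focus=A path=0 depth=1 children=['T'] left=[] right=['V'] parent=U

Answer: U(A(T(R E)) V)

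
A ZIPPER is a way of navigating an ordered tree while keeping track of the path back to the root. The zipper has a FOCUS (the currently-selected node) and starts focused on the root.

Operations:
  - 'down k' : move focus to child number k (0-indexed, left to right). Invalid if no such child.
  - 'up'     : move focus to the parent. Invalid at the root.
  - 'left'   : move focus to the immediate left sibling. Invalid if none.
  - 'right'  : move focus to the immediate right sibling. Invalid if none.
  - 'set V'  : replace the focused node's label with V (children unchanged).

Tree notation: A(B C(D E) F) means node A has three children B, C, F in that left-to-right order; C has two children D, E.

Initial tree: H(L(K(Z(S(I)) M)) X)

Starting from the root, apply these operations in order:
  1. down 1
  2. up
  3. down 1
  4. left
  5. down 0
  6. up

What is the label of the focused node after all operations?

Step 1 (down 1): focus=X path=1 depth=1 children=[] left=['L'] right=[] parent=H
Step 2 (up): focus=H path=root depth=0 children=['L', 'X'] (at root)
Step 3 (down 1): focus=X path=1 depth=1 children=[] left=['L'] right=[] parent=H
Step 4 (left): focus=L path=0 depth=1 children=['K'] left=[] right=['X'] parent=H
Step 5 (down 0): focus=K path=0/0 depth=2 children=['Z', 'M'] left=[] right=[] parent=L
Step 6 (up): focus=L path=0 depth=1 children=['K'] left=[] right=['X'] parent=H

Answer: L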